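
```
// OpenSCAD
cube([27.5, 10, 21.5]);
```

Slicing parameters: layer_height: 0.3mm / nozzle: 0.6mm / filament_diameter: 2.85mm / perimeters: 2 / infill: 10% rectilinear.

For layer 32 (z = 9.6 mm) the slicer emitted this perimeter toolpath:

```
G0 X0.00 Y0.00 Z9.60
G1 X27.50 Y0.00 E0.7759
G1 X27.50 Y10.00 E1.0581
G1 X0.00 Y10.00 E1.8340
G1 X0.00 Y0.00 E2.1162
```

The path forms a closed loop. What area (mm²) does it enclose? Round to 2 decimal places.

Apply the shoelace formula to the sequence of (X, Y) vertices; enclosed area = 275.00 mm².

275.00 mm²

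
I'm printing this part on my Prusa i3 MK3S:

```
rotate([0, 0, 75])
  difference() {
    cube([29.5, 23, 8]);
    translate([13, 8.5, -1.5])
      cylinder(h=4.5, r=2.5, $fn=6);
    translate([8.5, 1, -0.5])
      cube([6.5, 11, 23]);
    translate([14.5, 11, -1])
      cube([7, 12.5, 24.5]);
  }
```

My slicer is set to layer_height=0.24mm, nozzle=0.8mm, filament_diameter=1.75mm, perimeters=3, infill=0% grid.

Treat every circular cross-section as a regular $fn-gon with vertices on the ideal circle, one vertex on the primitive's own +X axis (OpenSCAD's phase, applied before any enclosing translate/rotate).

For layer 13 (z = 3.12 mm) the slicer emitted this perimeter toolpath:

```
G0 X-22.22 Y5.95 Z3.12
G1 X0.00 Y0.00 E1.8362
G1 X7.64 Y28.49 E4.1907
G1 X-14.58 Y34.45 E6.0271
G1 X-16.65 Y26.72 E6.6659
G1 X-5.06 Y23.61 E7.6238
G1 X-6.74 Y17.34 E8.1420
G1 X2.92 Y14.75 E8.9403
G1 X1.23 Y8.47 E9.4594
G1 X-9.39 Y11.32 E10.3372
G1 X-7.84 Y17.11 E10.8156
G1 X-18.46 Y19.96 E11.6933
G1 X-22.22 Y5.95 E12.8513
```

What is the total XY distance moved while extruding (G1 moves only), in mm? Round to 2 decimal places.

Sum the Euclidean lengths of each G1 segment: total = 160.99 mm.

160.99 mm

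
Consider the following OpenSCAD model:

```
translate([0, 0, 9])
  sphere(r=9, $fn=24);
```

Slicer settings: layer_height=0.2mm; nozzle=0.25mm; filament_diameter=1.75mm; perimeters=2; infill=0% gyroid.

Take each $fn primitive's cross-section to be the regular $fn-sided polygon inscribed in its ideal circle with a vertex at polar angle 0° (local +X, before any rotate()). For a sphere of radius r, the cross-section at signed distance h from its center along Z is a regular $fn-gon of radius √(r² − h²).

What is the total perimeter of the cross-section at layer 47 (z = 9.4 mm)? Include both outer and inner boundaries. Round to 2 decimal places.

56.33 mm

At z = 9.4 mm: the r=9 sphere slices to a regular 24-gon of circumradius 8.991 (√(r²−h²) with h=0.4 from center) (perimeter = 2·24·8.991·sin(180°/24) = 56.33 mm). Overall, the cross-section is a single solid region. Total boundary length (outer) = 56.33 mm.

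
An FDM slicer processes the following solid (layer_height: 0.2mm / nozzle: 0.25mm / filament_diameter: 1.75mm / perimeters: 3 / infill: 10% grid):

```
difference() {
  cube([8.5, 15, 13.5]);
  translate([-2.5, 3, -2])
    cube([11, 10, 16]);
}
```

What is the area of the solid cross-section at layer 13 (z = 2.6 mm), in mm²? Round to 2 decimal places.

42.50 mm²

At z = 2.6 mm: the cube (footprint 8.5×15) is included at this height (area 127.50 mm²); the 11×10 cube at (-2.5, 3) contributes its full rectangle (area 110.00 mm²); Subtracting the remaining from the first: starting from the 8.5×15 cube (127.50 mm²), the 11×10 cube at (-2.5, 3) partially overlaps it — only the 85.00 mm² overlap (of its 110.00 mm²) is removed, clipping the outline — area = 42.50 mm². Overall, the cross-section has 2 separate islands. Net area = 42.50 mm².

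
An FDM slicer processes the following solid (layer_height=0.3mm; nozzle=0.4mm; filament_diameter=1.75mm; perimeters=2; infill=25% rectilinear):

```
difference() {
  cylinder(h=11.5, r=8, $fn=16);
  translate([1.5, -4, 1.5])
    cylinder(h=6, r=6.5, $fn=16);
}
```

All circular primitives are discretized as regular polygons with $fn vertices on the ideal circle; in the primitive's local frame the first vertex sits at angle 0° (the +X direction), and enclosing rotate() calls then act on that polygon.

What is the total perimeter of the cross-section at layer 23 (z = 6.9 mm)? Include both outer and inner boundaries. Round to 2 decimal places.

At z = 6.9 mm: the r=8 cylinder contributes a regular 16-gon of circumradius 8 (perimeter = 2·16·8.000·sin(180°/16) = 49.94 mm); the r=6.5 cylinder at (1.5, -4) gives a regular 16-gon of circumradius 6.5 (constant along its height) (perimeter = 2·16·6.500·sin(180°/16) = 40.58 mm); Subtracting the remaining from the first: starting from the r=8 cylinder, the r=6.5 cylinder at (1.5, -4) partially overlaps it — only the 98.58 mm² overlap (of its 129.35 mm²) is removed, clipping the outline — boundary = 55.34 mm. Overall, the cross-section is a single solid region. Total boundary length (outer) = 55.34 mm.

55.34 mm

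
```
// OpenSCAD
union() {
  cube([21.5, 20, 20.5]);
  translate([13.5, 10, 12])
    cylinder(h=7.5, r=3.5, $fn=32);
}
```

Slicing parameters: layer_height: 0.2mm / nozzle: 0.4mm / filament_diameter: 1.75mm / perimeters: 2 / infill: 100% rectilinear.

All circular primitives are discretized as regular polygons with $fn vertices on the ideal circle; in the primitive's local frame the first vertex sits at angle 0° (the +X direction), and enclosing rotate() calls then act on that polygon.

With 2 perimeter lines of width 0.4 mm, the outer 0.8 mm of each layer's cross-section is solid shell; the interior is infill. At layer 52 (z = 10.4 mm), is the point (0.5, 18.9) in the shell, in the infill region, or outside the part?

At z = 10.4 mm: the cube (footprint 21.5×20) is included at this height; the cylinder at (13.5, 10) does not reach this height (z outside [12, 19.5]); Taking the union: only the 21.5×20 cube is present, so the union is just that shape — 1 connected region. Overall, the cross-section is a single solid region. The nearest boundary edge runs (0.00, 20.00)→(0.00, 0.00); distance from the point to it = 0.50 mm. The point is inside the cross-section, 0.50 mm from the nearest boundary — within the 0.8 mm shell band (2 × 0.4).

shell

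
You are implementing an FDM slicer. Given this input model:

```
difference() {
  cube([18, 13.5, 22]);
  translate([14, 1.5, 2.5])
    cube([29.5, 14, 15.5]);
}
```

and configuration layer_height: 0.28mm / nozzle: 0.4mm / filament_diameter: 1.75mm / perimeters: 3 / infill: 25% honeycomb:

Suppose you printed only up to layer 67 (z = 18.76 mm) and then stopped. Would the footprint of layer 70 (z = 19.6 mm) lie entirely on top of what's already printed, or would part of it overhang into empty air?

entirely on top

Compare the two slices. At z = 18.76: the cube (footprint 18×13.5) is included at this height (area 243.00 mm²); the cube at (14, 1.5) does not reach this height (z outside [2.5, 18]); After the difference (first − rest): none of the subtracted shapes is present at this height, so the 18×13.5 cube is unchanged — area = 243.00 mm². At z = 19.6: the cube (footprint 18×13.5) is included at this height (area 243.00 mm²); the cube at (14, 1.5) does not reach this height (z outside [2.5, 18]); After the difference (first − rest): none of the subtracted shapes is present at this height, so the 18×13.5 cube is unchanged — area = 243.00 mm². Checking containment: the cross-section at z = 19.6 is a subset of the cross-section at z = 18.76.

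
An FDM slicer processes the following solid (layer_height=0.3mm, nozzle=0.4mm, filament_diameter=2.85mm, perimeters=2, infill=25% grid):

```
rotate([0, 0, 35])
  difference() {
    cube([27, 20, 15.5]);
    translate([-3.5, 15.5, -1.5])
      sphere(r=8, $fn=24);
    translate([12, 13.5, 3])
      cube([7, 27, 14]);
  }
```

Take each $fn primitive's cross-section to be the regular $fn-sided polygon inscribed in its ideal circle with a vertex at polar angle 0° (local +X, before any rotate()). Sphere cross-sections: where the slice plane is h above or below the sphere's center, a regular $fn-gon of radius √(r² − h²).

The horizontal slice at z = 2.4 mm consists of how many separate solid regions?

1

At z = 2.4 mm: the 27×20 cube contributes its full rectangle; the r=8 sphere at (-3.5, 15.5) contributes a regular 24-gon of circumradius √(8²−3.9²) = 6.985; the cube at (12, 13.5) is absent (z outside [3, 17]); After the difference (first − rest): starting from the 27×20 cube, the r=8 sphere at (-3.5, 15.5) partially overlaps it — only the 27.79 mm² overlap (of its 151.53 mm²) is removed, clipping the outline — 1 connected region; (rotated 35° about Z; rotation is an isometry so areas/perimeters/island counts are preserved). The result has 1 disconnected region.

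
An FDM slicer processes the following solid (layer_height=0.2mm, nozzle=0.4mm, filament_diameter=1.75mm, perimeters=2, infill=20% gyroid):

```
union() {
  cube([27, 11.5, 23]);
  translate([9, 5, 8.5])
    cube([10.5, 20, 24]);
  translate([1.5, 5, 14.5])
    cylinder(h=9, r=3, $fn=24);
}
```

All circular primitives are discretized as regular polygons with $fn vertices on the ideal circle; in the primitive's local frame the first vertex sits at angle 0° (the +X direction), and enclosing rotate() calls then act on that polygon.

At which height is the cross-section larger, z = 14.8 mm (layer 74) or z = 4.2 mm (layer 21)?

Layer 74 (z = 14.8): the cube is present — its section is the full 27×11.5 rectangle (area 310.50 mm²); the 10.5×20 cube at (9, 5) contributes its full rectangle (area 210.00 mm²); the cylinder at (1.5, 5): section is a regular 24-gon, circumradius r=3 (area = (24/2)·3.000²·sin(360°/24) = 27.95 mm²); Taking the union: the regions partially overlap — summed areas 548.45 mm² minus the doubly-counted overlap 90.78 mm² gives 457.67 mm² — area = 457.67 mm². So its area = 457.67 mm². Layer 21 (z = 4.2): the cube (footprint 27×11.5) is included at this height (area 310.50 mm²); the cube at (9, 5) is absent (z outside [8.5, 32.5]); the cylinder at (1.5, 5) is not intersected at this z (z outside [14.5, 23.5]); Taking the union: only the 27×11.5 cube is present, so the union is just that shape — area = 310.50 mm². So its area = 310.50 mm². Layer 74 is larger (457.67 vs 310.50 mm²).

layer 74 (z = 14.8 mm)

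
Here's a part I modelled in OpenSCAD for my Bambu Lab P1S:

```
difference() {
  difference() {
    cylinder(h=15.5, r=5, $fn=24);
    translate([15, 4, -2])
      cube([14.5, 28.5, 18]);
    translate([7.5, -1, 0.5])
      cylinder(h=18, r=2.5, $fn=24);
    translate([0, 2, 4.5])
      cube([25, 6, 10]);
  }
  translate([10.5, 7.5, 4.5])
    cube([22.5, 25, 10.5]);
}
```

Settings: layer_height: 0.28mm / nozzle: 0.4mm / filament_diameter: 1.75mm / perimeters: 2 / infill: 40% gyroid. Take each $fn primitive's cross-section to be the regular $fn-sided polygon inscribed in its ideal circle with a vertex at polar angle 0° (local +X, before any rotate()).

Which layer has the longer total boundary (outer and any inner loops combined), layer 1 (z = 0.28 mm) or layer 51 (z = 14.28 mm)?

layer 51 (z = 14.28 mm)

Layer 1 (z = 0.28): the r=5 cylinder gives a regular 24-gon of circumradius 5 (constant along its height) (perimeter = 2·24·5.000·sin(180°/24) = 31.33 mm); the cube at (15, 4) is present — its section is the full 14.5×28.5 rectangle (perimeter 86.00 mm); the cylinder at (7.5, -1) is not intersected at this z (z outside [0.5, 18.5]); the cube at (0, 2) is not intersected at this z (z outside [4.5, 14.5]); Subtracting the remaining from the first: starting from the r=5 cylinder, the 14.5×28.5 cube at (15, 4) misses the remaining region (no effect) — boundary = 31.33 mm; the cube at (10.5, 7.5) is not intersected at this z (z outside [4.5, 15]); Subtracting the remaining from the first: none of the subtracted shapes is present at this height, so that combined region is unchanged — boundary = 31.33 mm. So its perimeter = 31.33 mm. Layer 51 (z = 14.28): the cylinder: section is a regular 24-gon, circumradius r=5 (perimeter = 2·24·5.000·sin(180°/24) = 31.33 mm); the cube at (15, 4) (footprint 14.5×28.5) is included at this height (perimeter 86.00 mm); the r=2.5 cylinder at (7.5, -1) gives a regular 24-gon of circumradius 2.5 (constant along its height) (perimeter = 2·24·2.500·sin(180°/24) = 15.66 mm); the cube at (0, 2) (footprint 25×6) is included at this height (perimeter 62.00 mm); Taking the first minus the rest: starting from the r=5 cylinder, the 14.5×28.5 cube at (15, 4) misses the remaining region (no effect); the r=2.5 cylinder at (7.5, -1) misses the remaining region (no effect); the 25×6 cube at (0, 2) partially overlaps it — only the 9.75 mm² overlap (of its 150.00 mm²) is removed, clipping the outline — boundary = 33.10 mm; the cube at (10.5, 7.5) (footprint 22.5×25) is included at this height (perimeter 95.00 mm); Taking the first minus the rest: starting from that combined region, the 22.5×25 cube at (10.5, 7.5) misses the remaining region (no effect) — boundary = 33.10 mm. So its perimeter = 33.10 mm. Layer 51 is larger (33.10 vs 31.33 mm).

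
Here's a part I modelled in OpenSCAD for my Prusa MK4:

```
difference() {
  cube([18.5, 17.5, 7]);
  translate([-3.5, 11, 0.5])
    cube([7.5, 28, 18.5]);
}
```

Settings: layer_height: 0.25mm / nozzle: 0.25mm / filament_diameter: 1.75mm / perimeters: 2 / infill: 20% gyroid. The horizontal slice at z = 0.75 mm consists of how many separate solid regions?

At z = 0.75 mm: the cube (footprint 18.5×17.5) is included at this height; the 7.5×28 cube at (-3.5, 11) contributes its full rectangle; Taking the first minus the rest: starting from the 18.5×17.5 cube, the 7.5×28 cube at (-3.5, 11) partially overlaps it — only the 26.00 mm² overlap (of its 210.00 mm²) is removed, clipping the outline — 1 connected region. The result has 1 disconnected region.

1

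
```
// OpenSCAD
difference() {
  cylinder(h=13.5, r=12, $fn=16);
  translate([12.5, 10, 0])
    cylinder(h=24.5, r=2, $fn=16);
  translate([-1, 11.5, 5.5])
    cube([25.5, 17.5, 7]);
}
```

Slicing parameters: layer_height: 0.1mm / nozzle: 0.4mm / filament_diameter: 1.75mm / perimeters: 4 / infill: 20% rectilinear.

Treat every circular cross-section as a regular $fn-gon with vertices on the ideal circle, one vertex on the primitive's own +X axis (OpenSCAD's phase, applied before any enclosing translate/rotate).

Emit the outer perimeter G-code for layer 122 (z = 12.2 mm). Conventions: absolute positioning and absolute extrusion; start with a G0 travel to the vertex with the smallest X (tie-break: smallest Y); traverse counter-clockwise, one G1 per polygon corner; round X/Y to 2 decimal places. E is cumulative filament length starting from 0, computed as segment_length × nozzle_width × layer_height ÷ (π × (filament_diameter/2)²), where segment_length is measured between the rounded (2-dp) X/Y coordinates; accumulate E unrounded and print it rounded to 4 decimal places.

G0 X-12.00 Y0.00 Z12.20
G1 X-11.09 Y-4.59 E0.0778
G1 X-8.49 Y-8.49 E0.1558
G1 X-4.59 Y-11.09 E0.2337
G1 X0.00 Y-12.00 E0.3115
G1 X4.59 Y-11.09 E0.3894
G1 X8.49 Y-8.49 E0.4673
G1 X11.09 Y-4.59 E0.5452
G1 X12.00 Y0.00 E0.6231
G1 X11.09 Y4.59 E0.7009
G1 X8.49 Y8.49 E0.7788
G1 X4.59 Y11.09 E0.8568
G1 X2.51 Y11.50 E0.8920
G1 X-1.00 Y11.50 E0.9504
G1 X-1.00 Y11.80 E0.9554
G1 X-4.59 Y11.09 E1.0163
G1 X-8.49 Y8.49 E1.0942
G1 X-11.09 Y4.59 E1.1722
G1 X-12.00 Y0.00 E1.2500

At z = 12.2 mm: the cylinder: section is a regular 16-gon, circumradius r=12; the cylinder at (12.5, 10): section is a regular 16-gon, circumradius r=2; the cube at (-1, 11.5) (footprint 25.5×17.5) is included at this height; After the difference (first − rest): starting from the r=12 cylinder, the r=2 cylinder at (12.5, 10) misses the remaining region (no effect); the 25.5×17.5 cube at (-1, 11.5) partially overlaps it — only the 1.03 mm² overlap (of its 446.25 mm²) is removed, clipping the outline — 1 connected region. The outline is a single polygon with 18 vertices. Extrusion per mm of travel: 0.4 × 0.1 / (π × 0.875²) = 0.016630. Accumulating E over each segment gives final E = 1.2500.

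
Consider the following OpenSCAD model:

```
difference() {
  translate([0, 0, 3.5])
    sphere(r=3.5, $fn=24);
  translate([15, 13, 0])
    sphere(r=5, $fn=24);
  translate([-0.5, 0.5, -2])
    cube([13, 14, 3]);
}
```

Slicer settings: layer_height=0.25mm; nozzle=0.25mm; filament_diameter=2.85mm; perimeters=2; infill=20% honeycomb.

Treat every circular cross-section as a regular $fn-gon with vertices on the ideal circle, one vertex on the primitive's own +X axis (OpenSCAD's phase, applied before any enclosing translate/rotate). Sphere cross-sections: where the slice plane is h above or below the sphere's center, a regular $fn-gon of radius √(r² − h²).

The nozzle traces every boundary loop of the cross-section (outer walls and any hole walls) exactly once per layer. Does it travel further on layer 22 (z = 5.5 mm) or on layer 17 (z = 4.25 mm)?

layer 17 (z = 4.25 mm)

Layer 22 (z = 5.5): the r=3.5 sphere contributes a regular 24-gon of circumradius √(3.5²−2²) = 2.872 (perimeter = 2·24·2.872·sin(180°/24) = 18.00 mm); the sphere at (15, 13) does not reach this height (|z−center|=5.500 > r=5); the cube at (-0.5, 0.5) is absent (z outside [-2, 1]); Taking the first minus the rest: none of the subtracted shapes is present at this height, so the r=3.5 sphere is unchanged — boundary = 18.00 mm. So its perimeter = 18.00 mm. Layer 17 (z = 4.25): the r=3.5 sphere slices to a regular 24-gon of circumradius 3.419 (√(r²−h²) with h=0.75 from center) (perimeter = 2·24·3.419·sin(180°/24) = 21.42 mm); the r=5 sphere at (15, 13) contributes a regular 24-gon of circumradius √(5²−4.25²) = 2.634 (perimeter = 2·24·2.634·sin(180°/24) = 16.50 mm); the cube at (-0.5, 0.5) is absent (z outside [-2, 1]); Taking the first minus the rest: starting from the r=3.5 sphere, the r=5 sphere at (15, 13) misses the remaining region (no effect) — boundary = 21.42 mm. So its perimeter = 21.42 mm. Layer 17 is larger (21.42 vs 18.00 mm).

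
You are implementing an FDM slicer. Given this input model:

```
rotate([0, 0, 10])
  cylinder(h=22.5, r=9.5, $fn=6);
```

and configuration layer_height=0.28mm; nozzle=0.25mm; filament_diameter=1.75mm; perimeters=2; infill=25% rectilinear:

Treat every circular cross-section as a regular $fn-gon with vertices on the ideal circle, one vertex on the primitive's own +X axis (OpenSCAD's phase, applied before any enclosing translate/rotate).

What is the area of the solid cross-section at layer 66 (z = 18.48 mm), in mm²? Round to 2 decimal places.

At z = 18.48 mm: the r=9.5 cylinder contributes a regular 6-gon of circumradius 9.5 (area = (6/2)·9.500²·sin(360°/6) = 234.48 mm²); (rotated 10° about Z; rotation is an isometry so areas/perimeters/island counts are preserved). Overall, the cross-section is a single solid region. Net area = 234.48 mm².

234.48 mm²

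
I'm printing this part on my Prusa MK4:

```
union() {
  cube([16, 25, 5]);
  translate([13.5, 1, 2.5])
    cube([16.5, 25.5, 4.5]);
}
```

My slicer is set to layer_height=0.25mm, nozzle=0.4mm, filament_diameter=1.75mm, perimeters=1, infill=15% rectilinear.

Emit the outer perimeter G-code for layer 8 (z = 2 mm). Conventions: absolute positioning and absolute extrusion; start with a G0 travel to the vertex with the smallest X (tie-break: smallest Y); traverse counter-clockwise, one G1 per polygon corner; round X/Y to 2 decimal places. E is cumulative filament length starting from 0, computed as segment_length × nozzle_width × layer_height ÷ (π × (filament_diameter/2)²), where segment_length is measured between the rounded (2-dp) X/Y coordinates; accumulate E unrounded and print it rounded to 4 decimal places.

G0 X0.00 Y0.00 Z2.00
G1 X16.00 Y0.00 E0.6652
G1 X16.00 Y25.00 E1.7046
G1 X0.00 Y25.00 E2.3698
G1 X0.00 Y0.00 E3.4092

At z = 2 mm: the cube is present — its section is the full 16×25 rectangle; the cube at (13.5, 1) does not reach this height (z outside [2.5, 7]); Combining (union): only the 16×25 cube is present, so the union is just that shape — 1 connected region. The outline is a single polygon with 4 vertices. Extrusion per mm of travel: 0.4 × 0.25 / (π × 0.875²) = 0.041575. Accumulating E over each segment gives final E = 3.4092.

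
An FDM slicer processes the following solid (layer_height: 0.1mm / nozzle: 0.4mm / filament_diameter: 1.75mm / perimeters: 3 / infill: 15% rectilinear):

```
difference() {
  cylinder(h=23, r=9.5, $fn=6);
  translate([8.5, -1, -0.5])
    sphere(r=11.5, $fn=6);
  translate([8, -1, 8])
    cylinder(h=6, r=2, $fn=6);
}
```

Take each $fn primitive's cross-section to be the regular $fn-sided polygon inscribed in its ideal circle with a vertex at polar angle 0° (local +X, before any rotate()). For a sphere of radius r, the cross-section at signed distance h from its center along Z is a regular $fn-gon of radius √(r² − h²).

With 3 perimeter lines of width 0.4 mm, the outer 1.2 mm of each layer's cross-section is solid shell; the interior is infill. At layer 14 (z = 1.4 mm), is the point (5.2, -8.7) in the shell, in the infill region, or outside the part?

At z = 1.4 mm: the r=9.5 cylinder gives a regular 6-gon of circumradius 9.5 (constant along its height); the r=11.5 sphere at (8.5, -1) contributes a regular 6-gon of circumradius √(11.5²−1.9²) = 11.342; the cylinder at (8, -1) is absent (z outside [8, 14]); After the difference (first − rest): starting from the r=9.5 cylinder, the r=11.5 sphere at (8.5, -1) partially overlaps it — only the 124.34 mm² overlap (of its 334.22 mm²) is removed, clipping the outline — 1 connected region. Overall, the cross-section is a single solid region. The nearest boundary edge runs (-2.84, -1.00)→(1.33, -8.23); distance from the point to it = 3.90 mm. The point is not inside any of the regions above, so it lies outside the cross-section (3.90 mm from the nearest boundary).

outside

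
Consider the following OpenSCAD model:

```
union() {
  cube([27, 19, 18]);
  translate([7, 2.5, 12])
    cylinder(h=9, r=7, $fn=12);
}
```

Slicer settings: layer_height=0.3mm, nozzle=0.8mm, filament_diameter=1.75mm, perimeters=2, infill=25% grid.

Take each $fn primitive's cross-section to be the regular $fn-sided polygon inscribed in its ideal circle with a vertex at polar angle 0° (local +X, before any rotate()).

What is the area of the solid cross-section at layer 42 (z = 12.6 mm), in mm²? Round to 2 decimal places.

At z = 12.6 mm: the cube (footprint 27×19) is included at this height (area 513.00 mm²); the r=7 cylinder at (7, 2.5) contributes a regular 12-gon of circumradius 7 (area = (12/2)·7.000²·sin(360°/12) = 147.00 mm²); Taking the union: the regions partially overlap — summed areas 660.00 mm² minus the doubly-counted overlap 106.83 mm² gives 553.17 mm² — area = 553.17 mm². Overall, the cross-section is a single solid region. Net area = 553.17 mm².

553.17 mm²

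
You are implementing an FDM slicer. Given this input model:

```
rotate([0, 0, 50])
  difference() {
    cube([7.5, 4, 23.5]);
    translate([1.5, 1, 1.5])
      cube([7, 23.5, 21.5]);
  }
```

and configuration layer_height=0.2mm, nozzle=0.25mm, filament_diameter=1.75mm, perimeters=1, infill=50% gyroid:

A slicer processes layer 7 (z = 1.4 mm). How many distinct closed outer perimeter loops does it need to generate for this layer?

1

At z = 1.4 mm: the cube is present — its section is the full 7.5×4 rectangle; the cube at (1.5, 1) is not intersected at this z (z outside [1.5, 23]); Subtracting the remaining from the first: none of the subtracted shapes is present at this height, so the 7.5×4 cube is unchanged — 1 connected region; (whole slice rotated 50° about Z — lengths, areas and connectivity unchanged). The result has 1 disconnected region.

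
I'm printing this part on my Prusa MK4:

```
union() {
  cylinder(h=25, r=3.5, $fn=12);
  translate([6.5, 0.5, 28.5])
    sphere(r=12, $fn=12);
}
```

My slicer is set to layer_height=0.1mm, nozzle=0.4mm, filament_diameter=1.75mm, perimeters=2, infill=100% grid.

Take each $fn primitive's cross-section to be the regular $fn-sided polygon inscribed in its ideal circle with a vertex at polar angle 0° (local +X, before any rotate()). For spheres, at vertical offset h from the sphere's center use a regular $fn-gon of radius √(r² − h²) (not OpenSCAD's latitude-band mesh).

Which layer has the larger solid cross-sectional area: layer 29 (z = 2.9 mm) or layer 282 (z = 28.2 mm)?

layer 282 (z = 28.2 mm)

Layer 29 (z = 2.9): the r=3.5 cylinder contributes a regular 12-gon of circumradius 3.5 (area = (12/2)·3.500²·sin(360°/12) = 36.75 mm²); the sphere at (6.5, 0.5) is absent (|z−center|=25.600 > r=12); Merging all regions: only the r=3.5 cylinder is present, so the union is just that shape — area = 36.75 mm². So its area = 36.75 mm². Layer 282 (z = 28.2): the cylinder does not reach this height (z outside [0, 25]); the sphere at (6.5, 0.5): section is a regular 12-gon, circumradius = √(r²−h²) = √(12²−0.3²) = 11.996 (area = (12/2)·11.996²·sin(360°/12) = 431.73 mm²); Merging all regions: only the r=12 sphere at (6.5, 0.5) is present, so the union is just that shape — area = 431.73 mm². So its area = 431.73 mm². Layer 282 is larger (431.73 vs 36.75 mm²).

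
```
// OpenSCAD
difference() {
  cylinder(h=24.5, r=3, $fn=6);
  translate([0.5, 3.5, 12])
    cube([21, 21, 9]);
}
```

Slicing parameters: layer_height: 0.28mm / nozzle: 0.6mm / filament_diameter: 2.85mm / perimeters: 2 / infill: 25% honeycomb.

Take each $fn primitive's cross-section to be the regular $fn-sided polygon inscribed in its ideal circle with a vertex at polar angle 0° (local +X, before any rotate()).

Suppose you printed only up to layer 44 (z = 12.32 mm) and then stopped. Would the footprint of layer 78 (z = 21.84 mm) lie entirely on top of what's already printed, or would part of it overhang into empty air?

entirely on top

Compare the two slices. At z = 12.32: the r=3 cylinder gives a regular 6-gon of circumradius 3 (constant along its height) (area = (6/2)·3.000²·sin(360°/6) = 23.38 mm²); the cube at (0.5, 3.5) (footprint 21×21) is included at this height (area 441.00 mm²); Subtracting the remaining from the first: starting from the r=3 cylinder (23.38 mm²), the 21×21 cube at (0.5, 3.5) misses the remaining region (no effect) — area = 23.38 mm². At z = 21.84: the cylinder: section is a regular 6-gon, circumradius r=3 (area = (6/2)·3.000²·sin(360°/6) = 23.38 mm²); the cube at (0.5, 3.5) does not reach this height (z outside [12, 21]); Subtracting the remaining from the first: none of the subtracted shapes is present at this height, so the r=3 cylinder is unchanged — area = 23.38 mm². Checking containment: the cross-section at z = 21.84 is a subset of the cross-section at z = 12.32.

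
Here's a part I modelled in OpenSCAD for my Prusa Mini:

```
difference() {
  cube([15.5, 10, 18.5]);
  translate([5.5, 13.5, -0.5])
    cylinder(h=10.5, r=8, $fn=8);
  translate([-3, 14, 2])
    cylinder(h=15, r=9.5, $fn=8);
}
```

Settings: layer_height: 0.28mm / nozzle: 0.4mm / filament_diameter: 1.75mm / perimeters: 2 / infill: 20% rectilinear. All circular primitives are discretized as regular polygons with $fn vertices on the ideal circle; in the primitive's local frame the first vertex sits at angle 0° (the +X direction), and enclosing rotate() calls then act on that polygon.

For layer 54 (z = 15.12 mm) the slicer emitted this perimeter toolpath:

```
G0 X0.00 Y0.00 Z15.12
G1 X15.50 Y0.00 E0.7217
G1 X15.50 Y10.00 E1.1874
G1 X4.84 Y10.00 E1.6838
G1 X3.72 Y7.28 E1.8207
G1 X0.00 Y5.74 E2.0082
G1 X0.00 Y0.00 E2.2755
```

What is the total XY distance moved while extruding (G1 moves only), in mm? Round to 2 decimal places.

48.87 mm

Sum the Euclidean lengths of each G1 segment: total = 48.87 mm.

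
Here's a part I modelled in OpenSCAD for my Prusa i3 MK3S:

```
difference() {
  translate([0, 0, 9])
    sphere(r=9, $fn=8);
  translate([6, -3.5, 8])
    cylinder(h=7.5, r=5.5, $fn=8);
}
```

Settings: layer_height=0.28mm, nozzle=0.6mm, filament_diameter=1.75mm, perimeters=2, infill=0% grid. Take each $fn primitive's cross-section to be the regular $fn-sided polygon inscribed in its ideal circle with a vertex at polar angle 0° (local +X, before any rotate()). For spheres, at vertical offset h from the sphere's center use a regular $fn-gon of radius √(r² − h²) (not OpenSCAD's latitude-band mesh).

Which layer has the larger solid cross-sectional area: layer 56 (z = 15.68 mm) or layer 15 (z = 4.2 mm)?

layer 15 (z = 4.2 mm)

Layer 56 (z = 15.68): the sphere: section is a regular 8-gon, circumradius = √(r²−h²) = √(9²−6.68²) = 6.031 (area = (8/2)·6.031²·sin(360°/8) = 102.89 mm²); the cylinder at (6, -3.5) does not reach this height (z outside [8, 15.5]); Subtracting the remaining from the first: none of the subtracted shapes is present at this height, so the r=9 sphere is unchanged — area = 102.89 mm². So its area = 102.89 mm². Layer 15 (z = 4.2): the r=9 sphere slices to a regular 8-gon of circumradius 7.613 (√(r²−h²) with h=4.8 from center) (area = (8/2)·7.613²·sin(360°/8) = 163.94 mm²); the cylinder at (6, -3.5) is not intersected at this z (z outside [8, 15.5]); Subtracting the remaining from the first: none of the subtracted shapes is present at this height, so the r=9 sphere is unchanged — area = 163.94 mm². So its area = 163.94 mm². Layer 15 is larger (163.94 vs 102.89 mm²).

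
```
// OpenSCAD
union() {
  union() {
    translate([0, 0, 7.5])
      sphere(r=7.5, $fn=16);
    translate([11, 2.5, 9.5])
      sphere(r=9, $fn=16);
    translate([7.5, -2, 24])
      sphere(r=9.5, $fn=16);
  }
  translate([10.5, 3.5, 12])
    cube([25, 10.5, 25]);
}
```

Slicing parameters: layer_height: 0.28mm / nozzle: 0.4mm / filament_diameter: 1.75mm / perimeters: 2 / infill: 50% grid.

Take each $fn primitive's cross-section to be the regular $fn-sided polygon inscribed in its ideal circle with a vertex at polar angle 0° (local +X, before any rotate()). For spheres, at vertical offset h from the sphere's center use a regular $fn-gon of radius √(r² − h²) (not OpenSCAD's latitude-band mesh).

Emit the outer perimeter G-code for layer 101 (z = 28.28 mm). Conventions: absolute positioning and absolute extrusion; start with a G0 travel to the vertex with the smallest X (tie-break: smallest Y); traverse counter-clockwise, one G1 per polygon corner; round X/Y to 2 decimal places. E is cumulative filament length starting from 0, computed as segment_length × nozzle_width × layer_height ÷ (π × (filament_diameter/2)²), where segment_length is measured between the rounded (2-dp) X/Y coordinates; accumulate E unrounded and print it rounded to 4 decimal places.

At z = 28.28 mm: the sphere is absent (|z−center|=20.780 > r=7.5); the sphere at (11, 2.5) is absent (|z−center|=18.780 > r=9); the r=9.5 sphere at (7.5, -2) slices to a regular 16-gon of circumradius 8.481 (√(r²−h²) with h=4.28 from center); Combining (union): only the r=9.5 sphere at (7.5, -2) is present, so the union is just that shape — 1 connected region; the 25×10.5 cube at (10.5, 3.5) contributes its full rectangle; Merging all regions: the regions partially overlap (shared area 4.56 mm²), so overlapping operands fuse into one piece — 1 connected region. The outline is a single polygon with 19 vertices. Extrusion per mm of travel: 0.4 × 0.28 / (π × 0.875²) = 0.046564. Accumulating E over each segment gives final E = 5.3129.

G0 X-0.98 Y-2.00 Z28.28
G1 X-0.34 Y-5.25 E0.1542
G1 X1.50 Y-8.00 E0.3083
G1 X4.25 Y-9.84 E0.4624
G1 X7.50 Y-10.48 E0.6166
G1 X10.75 Y-9.84 E0.7709
G1 X13.50 Y-8.00 E0.9249
G1 X15.34 Y-5.25 E1.0790
G1 X15.98 Y-2.00 E1.2332
G1 X15.34 Y1.25 E1.3875
G1 X13.83 Y3.50 E1.5137
G1 X35.50 Y3.50 E2.5227
G1 X35.50 Y14.00 E3.0116
G1 X10.50 Y14.00 E4.1757
G1 X10.50 Y5.88 E4.5538
G1 X7.50 Y6.48 E4.6963
G1 X4.25 Y5.84 E4.8505
G1 X1.50 Y4.00 E5.0046
G1 X-0.34 Y1.25 E5.1587
G1 X-0.98 Y-2.00 E5.3129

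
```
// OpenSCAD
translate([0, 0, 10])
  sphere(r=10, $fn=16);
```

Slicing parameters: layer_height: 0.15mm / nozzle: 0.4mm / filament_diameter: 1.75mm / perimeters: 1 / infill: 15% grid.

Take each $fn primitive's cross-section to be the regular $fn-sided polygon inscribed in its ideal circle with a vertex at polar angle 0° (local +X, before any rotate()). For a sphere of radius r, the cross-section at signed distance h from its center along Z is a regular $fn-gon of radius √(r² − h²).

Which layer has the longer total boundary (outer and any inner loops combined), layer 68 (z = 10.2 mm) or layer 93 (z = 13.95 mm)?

layer 68 (z = 10.2 mm)

Layer 68 (z = 10.2): the sphere: section is a regular 16-gon, circumradius = √(r²−h²) = √(10²−0.2²) = 9.998 (perimeter = 2·16·9.998·sin(180°/16) = 62.42 mm). So its perimeter = 62.42 mm. Layer 93 (z = 13.95): the sphere: section is a regular 16-gon, circumradius = √(r²−h²) = √(10²−3.95²) = 9.187 (perimeter = 2·16·9.187·sin(180°/16) = 57.35 mm). So its perimeter = 57.35 mm. Layer 68 is larger (62.42 vs 57.35 mm).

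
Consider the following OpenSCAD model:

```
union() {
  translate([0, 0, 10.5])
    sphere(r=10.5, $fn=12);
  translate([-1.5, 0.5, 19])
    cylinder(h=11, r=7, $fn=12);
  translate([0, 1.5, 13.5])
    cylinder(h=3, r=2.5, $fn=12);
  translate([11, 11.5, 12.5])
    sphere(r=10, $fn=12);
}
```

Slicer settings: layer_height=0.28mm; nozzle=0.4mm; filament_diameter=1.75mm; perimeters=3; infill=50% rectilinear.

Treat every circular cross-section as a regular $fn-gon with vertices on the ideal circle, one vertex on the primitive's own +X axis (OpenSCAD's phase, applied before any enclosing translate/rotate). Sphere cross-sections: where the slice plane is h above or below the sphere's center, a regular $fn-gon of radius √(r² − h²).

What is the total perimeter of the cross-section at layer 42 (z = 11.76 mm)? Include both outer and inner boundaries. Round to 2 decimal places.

At z = 11.76 mm: the sphere: section is a regular 12-gon, circumradius = √(r²−h²) = √(10.5²−1.26²) = 10.424 (perimeter = 2·12·10.424·sin(180°/12) = 64.75 mm); the cylinder at (-1.5, 0.5) does not reach this height (z outside [19, 30]); the cylinder at (0, 1.5) is absent (z outside [13.5, 16.5]); the r=10 sphere at (11, 11.5) slices to a regular 12-gon of circumradius 9.973 (√(r²−h²) with h=0.74 from center) (perimeter = 2·12·9.973·sin(180°/12) = 61.95 mm); Merging all regions: the regions partially overlap (shared area 32.43 mm²), so the edge portions inside another operand are dropped and the merged outline is re-measured after clipping — boundary = 100.97 mm. Overall, the cross-section is a single solid region. Total boundary length (outer) = 100.97 mm.

100.97 mm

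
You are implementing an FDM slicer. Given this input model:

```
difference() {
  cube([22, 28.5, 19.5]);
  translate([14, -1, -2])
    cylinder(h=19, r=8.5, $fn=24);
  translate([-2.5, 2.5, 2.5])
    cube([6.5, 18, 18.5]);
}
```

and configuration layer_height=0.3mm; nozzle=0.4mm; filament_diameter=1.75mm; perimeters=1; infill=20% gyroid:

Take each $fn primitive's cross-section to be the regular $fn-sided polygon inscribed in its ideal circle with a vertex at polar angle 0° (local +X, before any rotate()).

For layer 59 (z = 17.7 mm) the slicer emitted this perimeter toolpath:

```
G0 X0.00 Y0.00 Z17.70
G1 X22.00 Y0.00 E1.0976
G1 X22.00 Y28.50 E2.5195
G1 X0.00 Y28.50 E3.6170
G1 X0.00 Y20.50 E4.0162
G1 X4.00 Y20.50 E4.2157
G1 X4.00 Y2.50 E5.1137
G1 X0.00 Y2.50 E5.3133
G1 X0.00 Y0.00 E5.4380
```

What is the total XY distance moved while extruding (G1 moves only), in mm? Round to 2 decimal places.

Sum the Euclidean lengths of each G1 segment: total = 109.00 mm.

109.00 mm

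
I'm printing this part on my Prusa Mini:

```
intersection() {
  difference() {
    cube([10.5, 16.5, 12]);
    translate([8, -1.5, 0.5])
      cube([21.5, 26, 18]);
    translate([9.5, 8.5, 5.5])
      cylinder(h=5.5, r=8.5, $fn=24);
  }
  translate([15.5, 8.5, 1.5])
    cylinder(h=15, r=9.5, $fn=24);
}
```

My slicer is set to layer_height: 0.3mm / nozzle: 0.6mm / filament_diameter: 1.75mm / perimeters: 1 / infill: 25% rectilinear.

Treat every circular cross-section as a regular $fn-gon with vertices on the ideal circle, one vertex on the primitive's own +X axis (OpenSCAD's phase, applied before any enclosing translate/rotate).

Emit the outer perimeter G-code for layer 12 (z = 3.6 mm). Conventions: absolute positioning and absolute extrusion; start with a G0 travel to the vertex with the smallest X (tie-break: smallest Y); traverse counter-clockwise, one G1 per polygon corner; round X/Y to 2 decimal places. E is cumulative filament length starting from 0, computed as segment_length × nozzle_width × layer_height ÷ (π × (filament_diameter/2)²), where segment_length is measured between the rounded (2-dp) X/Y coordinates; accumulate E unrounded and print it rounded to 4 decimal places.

G0 X6.00 Y8.50 Z3.60
G1 X6.32 Y6.04 E0.1856
G1 X7.27 Y3.75 E0.3712
G1 X8.00 Y2.80 E0.4608
G1 X8.00 Y14.20 E1.3140
G1 X7.27 Y13.25 E1.4036
G1 X6.32 Y10.96 E1.5892
G1 X6.00 Y8.50 E1.7748

At z = 3.6 mm: the 10.5×16.5 cube contributes its full rectangle; the cube at (8, -1.5) is present — its section is the full 21.5×26 rectangle; the cylinder at (9.5, 8.5) does not reach this height (z outside [5.5, 11]); Subtracting the remaining from the first: starting from the 10.5×16.5 cube, the 21.5×26 cube at (8, -1.5) partially overlaps it — only the 41.25 mm² overlap (of its 559.00 mm²) is removed, clipping the outline — 1 connected region; the r=9.5 cylinder at (15.5, 8.5) gives a regular 24-gon of circumradius 9.5 (constant along its height); Keeping only the common overlap: the r=9.5 cylinder at (15.5, 8.5) partially overlaps the result so far; clipping to the common part keeps 15.24 mm² — 1 connected region. The outline is a single polygon with 7 vertices. Extrusion per mm of travel: 0.6 × 0.3 / (π × 0.875²) = 0.074835. Accumulating E over each segment gives final E = 1.7748.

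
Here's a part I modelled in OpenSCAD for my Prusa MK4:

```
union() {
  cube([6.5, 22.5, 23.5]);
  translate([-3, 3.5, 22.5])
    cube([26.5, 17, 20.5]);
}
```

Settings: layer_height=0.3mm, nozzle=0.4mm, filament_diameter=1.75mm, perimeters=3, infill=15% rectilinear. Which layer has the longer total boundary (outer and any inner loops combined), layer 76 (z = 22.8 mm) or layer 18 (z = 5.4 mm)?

Layer 76 (z = 22.8): the cube is present — its section is the full 6.5×22.5 rectangle (perimeter 58.00 mm); the cube at (-3, 3.5) is present — its section is the full 26.5×17 rectangle (perimeter 87.00 mm); Combining (union): the regions partially overlap (shared area 110.50 mm²), so the edge portions inside another operand are dropped and the merged outline is re-measured after clipping — boundary = 98.00 mm. So its perimeter = 98.00 mm. Layer 18 (z = 5.4): the 6.5×22.5 cube contributes its full rectangle (perimeter 58.00 mm); the cube at (-3, 3.5) is absent (z outside [22.5, 43]); Combining (union): only the 6.5×22.5 cube is present, so the union is just that shape — boundary = 58.00 mm. So its perimeter = 58.00 mm. Layer 76 is larger (98.00 vs 58.00 mm).

layer 76 (z = 22.8 mm)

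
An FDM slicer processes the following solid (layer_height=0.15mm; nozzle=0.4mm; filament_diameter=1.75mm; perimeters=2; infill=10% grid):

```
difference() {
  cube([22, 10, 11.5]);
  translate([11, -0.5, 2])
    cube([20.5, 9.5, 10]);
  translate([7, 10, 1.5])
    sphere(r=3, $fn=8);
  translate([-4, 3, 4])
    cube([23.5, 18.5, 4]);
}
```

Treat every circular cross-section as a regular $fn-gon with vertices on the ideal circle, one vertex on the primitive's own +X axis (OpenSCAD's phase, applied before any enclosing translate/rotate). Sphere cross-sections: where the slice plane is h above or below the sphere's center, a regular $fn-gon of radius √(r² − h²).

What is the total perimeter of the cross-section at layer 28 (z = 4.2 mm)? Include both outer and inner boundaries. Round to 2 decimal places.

35.00 mm

At z = 4.2 mm: the cube is present — its section is the full 22×10 rectangle (perimeter 64.00 mm); the 20.5×9.5 cube at (11, -0.5) contributes its full rectangle (perimeter 60.00 mm); the r=3 sphere at (7, 10) contributes a regular 8-gon of circumradius √(3²−2.7²) = 1.308 (perimeter = 2·8·1.308·sin(180°/8) = 8.01 mm); the cube at (-4, 3) is present — its section is the full 23.5×18.5 rectangle (perimeter 84.00 mm); Subtracting the remaining from the first: starting from the 22×10 cube, the 20.5×9.5 cube at (11, -0.5) partially overlaps it — only the 99.00 mm² overlap (of its 194.75 mm²) is removed, clipping the outline; the r=3 sphere at (7, 10) partially overlaps it — only the 2.42 mm² overlap (of its 4.84 mm²) is removed, clipping the outline; the 23.5×18.5 cube at (-4, 3) partially overlaps it — only the 83.08 mm² overlap (of its 434.75 mm²) is removed, clipping the outline — boundary = 35.00 mm. Overall, the cross-section has 2 separate islands. Total boundary length (outer) = 35.00 mm.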